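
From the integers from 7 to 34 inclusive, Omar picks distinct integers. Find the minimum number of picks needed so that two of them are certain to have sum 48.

A set avoiding the sum 48 can contain at most one of each pair {x, 48−x}, plus the 8 elements whose complement lies outside the range or equal to its own complement.
The integers 7, …, 24 (18 of them) are such a set: any two sum to at least 7+8 = 15 and at most 23+24 = 47 < 48.
Any 19th integer completes one of the 10 pairs, so 19 choices force a sum of 48.

19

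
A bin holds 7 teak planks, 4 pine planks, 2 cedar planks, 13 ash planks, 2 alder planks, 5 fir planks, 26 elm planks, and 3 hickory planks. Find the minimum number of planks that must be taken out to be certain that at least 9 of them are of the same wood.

40

By the pigeonhole principle, put each drawn plank into a box by wood. The largest draw with every box below 9 takes min(count, 8) from each wood; woods with fewer than 8 contribute all they have.
Σ min(cᵢ, 8) = 7 + 4 + 2 + 8 + 2 + 5 + 8 + 3 = 39.
Draw number 39 + 1 = 40 must push one box to 9.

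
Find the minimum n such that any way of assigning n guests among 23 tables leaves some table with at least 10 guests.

With 207 guests one could put exactly 9 in each of the 23 tables, and no table would reach 10.
One more guest must land in a table that already has 9, giving it 10.
So 23 × 9 + 1 = 208 guests are required.

208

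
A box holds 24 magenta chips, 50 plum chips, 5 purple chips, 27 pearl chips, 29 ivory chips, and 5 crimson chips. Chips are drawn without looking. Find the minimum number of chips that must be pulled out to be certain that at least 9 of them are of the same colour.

An adversary could hand out at most 8 chips per colour (purple, crimson run out sooner): 8 + 8 + 5 + 8 + 8 + 5 = 42 chips and still no colour has 9.
By pigeonhole, one more chip lands in a colour already at 8, so 43 draws are enough and 42 are not.

43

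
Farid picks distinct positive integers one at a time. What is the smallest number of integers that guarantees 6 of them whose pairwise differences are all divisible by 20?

101

Integers whose pairwise differences are multiples of 20 are exactly those sharing a remainder mod 20. The 20 residue classes mod 20 are the pigeonholes.
With 100 integers one could put 5 in each residue class and have no class reach 6.
The 101st integer pushes some class to 6, so 20·5 + 1 = 101.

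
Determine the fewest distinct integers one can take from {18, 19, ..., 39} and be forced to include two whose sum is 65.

16

A set avoiding the sum 65 can contain at most one of each pair {x, 65−x}, plus the 8 elements whose complement lies outside the range.
The integers 18, …, 32 (15 of them) are such a set: any two sum to at least 18+19 = 37 and at most 31+32 = 63 < 65.
Any 16th integer completes one of the 7 pairs, so 16 choices force a sum of 65.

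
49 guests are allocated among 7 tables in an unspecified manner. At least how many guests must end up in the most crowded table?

By pigeonhole, the 7 tables are the holes and the 49 guests are the pigeons.
If every table held at most 6 guests, the total would be at most 7 × 6 = 42, which is less than 49.
So some table holds at least ⌈49/7⌉ = 7 guests.

7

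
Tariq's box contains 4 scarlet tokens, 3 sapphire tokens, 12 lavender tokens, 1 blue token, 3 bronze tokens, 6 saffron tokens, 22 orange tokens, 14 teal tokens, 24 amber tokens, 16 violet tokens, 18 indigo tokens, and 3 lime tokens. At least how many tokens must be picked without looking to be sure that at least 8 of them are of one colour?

By the pigeonhole principle, the 12 colours are the holes; the tokens drawn are the pigeons.
To avoid 8 of any one colour, the worst case takes at most 7 of each colour, or every token of a colour that has fewer than 7.
That gives 4 + 3 + 7 + 1 + 3 + 6 + 7 + 7 + 7 + 7 + 7 + 3 = 62 tokens with no colour reaching 8.
The next token forces some colour to 8, so 62 + 1 = 63.

63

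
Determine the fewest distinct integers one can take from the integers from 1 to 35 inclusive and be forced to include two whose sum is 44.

23

A set avoiding the sum 44 can contain at most one of each pair {x, 44−x}, plus the 9 elements whose complement lies outside the range or equal to its own complement.
The integers 1, …, 22 (22 of them) are such a set: any two sum to at least 1+2 = 3 and at most 21+22 = 43 < 44.
Any 23rd integer completes one of the 13 pairs, so 23 choices force a sum of 44.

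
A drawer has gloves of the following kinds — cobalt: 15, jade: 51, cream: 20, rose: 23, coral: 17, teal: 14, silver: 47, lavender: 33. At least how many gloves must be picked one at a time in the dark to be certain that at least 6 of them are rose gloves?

203

In the worst case for collecting rose gloves, every non-rose glove comes out first.
There are 15 + 51 + 20 + 17 + 14 + 47 + 33 = 197 non-rose gloves altogether.
After those, each further glove must be rose, so 197 + 6 = 203 draws guarantee 6 rose gloves.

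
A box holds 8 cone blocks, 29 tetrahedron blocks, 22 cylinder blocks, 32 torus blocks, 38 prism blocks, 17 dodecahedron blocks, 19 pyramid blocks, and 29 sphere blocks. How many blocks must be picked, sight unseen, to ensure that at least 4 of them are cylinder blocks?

176

In the worst case for collecting cylinder blocks, every non-cylinder block comes out first.
There are 8 + 29 + 32 + 38 + 17 + 19 + 29 = 172 non-cylinder blocks altogether.
After those, each further block must be cylinder, so 172 + 4 = 176 draws guarantee 4 cylinder blocks.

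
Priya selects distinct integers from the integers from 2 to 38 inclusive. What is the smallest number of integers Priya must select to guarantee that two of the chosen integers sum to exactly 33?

Two chosen integers sum to 33 exactly when both halves of some pair {x, 33−x} with 2 ≤ x ≤ 33−x ≤ 31 are chosen — 15 such pairs.
The remaining 7 elements (those with no distinct partner in range) can never complete a 33-sum, so the worst case takes all of them and one from each pair: 7 + 15 = 22.
By the pigeonhole principle, the 23rd integer has to be the second member of some pair, so 22 + 1 = 23.

23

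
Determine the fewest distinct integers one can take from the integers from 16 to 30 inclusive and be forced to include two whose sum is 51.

11

Two chosen integers sum to 51 exactly when both halves of some pair {x, 51−x} with 21 ≤ x ≤ 51−x ≤ 30 are chosen — 5 such pairs.
The remaining 5 elements (those with no distinct partner in range) can never complete a 51-sum, so the worst case takes all of them and one from each pair: 5 + 5 = 10.
The 11th integer has to be the second member of some pair, so 10 + 1 = 11.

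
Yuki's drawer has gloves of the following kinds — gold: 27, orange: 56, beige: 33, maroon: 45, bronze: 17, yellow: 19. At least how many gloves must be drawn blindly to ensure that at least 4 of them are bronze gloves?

In the worst case for collecting bronze gloves, every non-bronze glove comes out first.
There are 27 + 56 + 33 + 45 + 19 = 180 non-bronze gloves altogether.
After those, each further glove must be bronze, so 180 + 4 = 184 draws guarantee 4 bronze gloves.

184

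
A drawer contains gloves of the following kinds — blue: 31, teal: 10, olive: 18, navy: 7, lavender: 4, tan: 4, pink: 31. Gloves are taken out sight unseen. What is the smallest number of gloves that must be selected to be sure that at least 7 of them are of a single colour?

39

An adversary could hand out at most 6 gloves per colour (lavender, tan run out sooner): 6 + 6 + 6 + 6 + 4 + 4 + 6 = 38 gloves and still no colour has 7.
Pigeonhole: one more glove lands in a colour already at 6, so 39 draws are enough and 38 are not.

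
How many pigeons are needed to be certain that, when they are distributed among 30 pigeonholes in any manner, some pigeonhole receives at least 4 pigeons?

91

With 90 pigeons one could put exactly 3 in each of the 30 pigeonholes, and no pigeonhole would reach 4.
By pigeonhole, one more pigeon must land in a pigeonhole that already has 3, giving it 4.
So 30 × 3 + 1 = 91 pigeons are required.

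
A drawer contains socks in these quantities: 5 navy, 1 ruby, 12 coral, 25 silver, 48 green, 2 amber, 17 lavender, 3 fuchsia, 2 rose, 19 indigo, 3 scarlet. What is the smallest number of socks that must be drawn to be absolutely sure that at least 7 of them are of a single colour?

47

An adversary could hand out at most 6 socks per colour (6 colours run out sooner): 5 + 1 + 6 + 6 + 6 + 2 + 6 + 3 + 2 + 6 + 3 = 46 socks and still no colour has 7.
By the pigeonhole principle, one more sock lands in a colour already at 6, so 47 draws are enough and 46 are not.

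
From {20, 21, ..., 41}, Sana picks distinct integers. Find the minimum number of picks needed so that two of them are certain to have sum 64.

14

Two chosen integers sum to 64 exactly when both halves of some pair {x, 64−x} with 23 ≤ x ≤ 64−x ≤ 41 are chosen — 9 such pairs.
The remaining 4 elements (those with no distinct partner in range) can never complete a 64-sum, so the worst case takes all of them and one from each pair: 4 + 9 = 13.
By pigeonhole, the 14th integer has to be the second member of some pair, so 13 + 1 = 14.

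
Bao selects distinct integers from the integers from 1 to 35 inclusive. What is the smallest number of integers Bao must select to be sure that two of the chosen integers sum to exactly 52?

Group the elements by complementary pair {x, 52−x}: {17,35}, {18,34}, {19,33}, …, giving 9 two-element pairs, the single value 26 (it cannot pair with itself since the integers are distinct), and 16 integers whose partner 52−x falls outside [1,35].
Treating each of those 26 groups as a pigeonhole, one can pick one integer per group — 26 integers — with no two summing to 52.
The 27th integer lands in an occupied pair, forcing a sum of 52.

27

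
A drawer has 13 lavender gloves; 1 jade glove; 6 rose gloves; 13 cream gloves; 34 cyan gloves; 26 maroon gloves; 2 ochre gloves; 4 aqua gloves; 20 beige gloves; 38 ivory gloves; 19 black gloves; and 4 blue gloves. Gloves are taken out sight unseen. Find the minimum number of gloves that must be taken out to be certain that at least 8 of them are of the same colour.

Put each drawn glove into a box by colour. The largest draw with every box below 8 takes min(count, 7) from each colour; colours with fewer than 7 contribute all they have.
Σ min(cᵢ, 7) = 7 + 1 + 6 + 7 + 7 + 7 + 2 + 4 + 7 + 7 + 7 + 4 = 66.
Draw number 66 + 1 = 67 must push one box to 8.

67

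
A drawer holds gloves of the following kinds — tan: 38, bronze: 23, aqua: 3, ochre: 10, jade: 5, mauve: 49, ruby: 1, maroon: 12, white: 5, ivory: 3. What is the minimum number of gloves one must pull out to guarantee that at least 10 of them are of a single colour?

63

By pigeonhole, put each drawn glove into a box by colour. The largest draw with every box below 10 takes min(count, 9) from each colour; colours with fewer than 9 contribute all they have.
Σ min(cᵢ, 9) = 9 + 9 + 3 + 9 + 5 + 9 + 1 + 9 + 5 + 3 = 62.
Draw number 62 + 1 = 63 must push one box to 10.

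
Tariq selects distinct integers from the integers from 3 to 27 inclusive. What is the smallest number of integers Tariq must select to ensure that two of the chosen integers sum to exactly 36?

17

Two chosen integers sum to 36 exactly when both halves of some pair {x, 36−x} with 9 ≤ x ≤ 36−x ≤ 27 are chosen — 9 such pairs.
The remaining 7 elements (those with no distinct partner in range) can never complete a 36-sum, so the worst case takes all of them and one from each pair: 7 + 9 = 16.
The 17th integer has to be the second member of some pair, so 16 + 1 = 17.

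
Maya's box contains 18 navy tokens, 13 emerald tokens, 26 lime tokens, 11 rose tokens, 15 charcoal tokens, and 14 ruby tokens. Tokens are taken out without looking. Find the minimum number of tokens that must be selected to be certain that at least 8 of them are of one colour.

43

By the pigeonhole principle, put each drawn token into a box by colour. The largest draw with every box below 8 takes min(count, 7) from each colour.
Σ min(cᵢ, 7) = 7 + 7 + 7 + 7 + 7 + 7 = 42.
Draw number 42 + 1 = 43 must push one box to 8.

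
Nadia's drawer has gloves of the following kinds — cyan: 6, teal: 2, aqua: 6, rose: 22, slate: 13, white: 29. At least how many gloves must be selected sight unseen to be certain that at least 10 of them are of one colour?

By pigeonhole, the 6 colours are the holes; the gloves drawn are the pigeons.
To avoid 10 of any one colour, the worst case takes at most 9 of each colour, or every glove of a colour that has fewer than 9.
That gives 6 + 2 + 6 + 9 + 9 + 9 = 41 gloves with no colour reaching 10.
The next glove forces some colour to 10, so 41 + 1 = 42.

42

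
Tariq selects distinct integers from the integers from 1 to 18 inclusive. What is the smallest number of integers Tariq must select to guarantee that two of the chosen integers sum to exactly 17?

Group the elements by complementary pair {x, 17−x}: {1,16}, {2,15}, {3,14}, …, giving 8 two-element pairs and 2 integers whose partner 17−x falls outside [1,18].
Treating each of those 10 groups as a pigeonhole, one can pick one integer per group — 10 integers — with no two summing to 17.
The 11th integer lands in an occupied pair, forcing a sum of 17.

11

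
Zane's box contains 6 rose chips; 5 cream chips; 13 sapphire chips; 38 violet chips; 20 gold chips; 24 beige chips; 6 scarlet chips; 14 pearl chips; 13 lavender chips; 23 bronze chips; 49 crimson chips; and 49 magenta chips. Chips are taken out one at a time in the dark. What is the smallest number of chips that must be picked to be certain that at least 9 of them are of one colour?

Put each drawn chip into a box by colour. The largest draw with every box below 9 takes min(count, 8) from each colour; colours with fewer than 8 contribute all they have.
Σ min(cᵢ, 8) = 6 + 5 + 8 + 8 + 8 + 8 + 6 + 8 + 8 + 8 + 8 + 8 = 89.
Draw number 89 + 1 = 90 must push one box to 9.

90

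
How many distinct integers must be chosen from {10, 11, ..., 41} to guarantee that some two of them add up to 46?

A set avoiding the sum 46 can contain at most one of each pair {x, 46−x}, plus the 6 elements whose complement lies outside the range or equal to its own complement.
The integers 23, …, 41 (19 of them) are such a set: any two sum to at least 23+24 = 47 > 46.
Any 20th integer completes one of the 13 pairs, so 20 choices force a sum of 46.

20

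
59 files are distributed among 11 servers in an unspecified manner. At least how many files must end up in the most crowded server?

Pigeonhole: the 11 servers are the holes and the 59 files are the pigeons.
If every server held at most 5 files, the total would be at most 11 × 5 = 55, which is less than 59.
So some server holds at least ⌈59/11⌉ = 6 files.

6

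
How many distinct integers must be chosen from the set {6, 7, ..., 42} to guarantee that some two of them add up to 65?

28

Two chosen integers sum to 65 exactly when both halves of some pair {x, 65−x} with 23 ≤ x ≤ 65−x ≤ 42 are chosen — 10 such pairs.
The remaining 17 elements (those with no distinct partner in range) can never complete a 65-sum, so the worst case takes all of them and one from each pair: 17 + 10 = 27.
Pigeonhole: the 28th integer has to be the second member of some pair, so 27 + 1 = 28.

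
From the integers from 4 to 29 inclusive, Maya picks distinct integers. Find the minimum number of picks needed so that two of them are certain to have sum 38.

17

Two chosen integers sum to 38 exactly when both halves of some pair {x, 38−x} with 9 ≤ x ≤ 38−x ≤ 29 are chosen — 10 such pairs.
The remaining 6 elements (those with no distinct partner in range) can never complete a 38-sum, so the worst case takes all of them and one from each pair: 6 + 10 = 16.
The 17th integer has to be the second member of some pair, so 16 + 1 = 17.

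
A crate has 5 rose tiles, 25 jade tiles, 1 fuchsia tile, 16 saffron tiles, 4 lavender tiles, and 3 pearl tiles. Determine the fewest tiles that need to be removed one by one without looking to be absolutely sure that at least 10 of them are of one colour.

32

An adversary could hand out at most 9 tiles per colour (4 colours run out sooner): 5 + 9 + 1 + 9 + 4 + 3 = 31 tiles and still no colour has 10.
One more tile lands in a colour already at 9, so 32 draws are enough and 31 are not.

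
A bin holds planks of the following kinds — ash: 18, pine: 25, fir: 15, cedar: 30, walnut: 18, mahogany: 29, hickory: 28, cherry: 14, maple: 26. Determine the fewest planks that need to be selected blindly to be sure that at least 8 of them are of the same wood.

64

An adversary could hand out at most 7 planks per wood: 7 + 7 + 7 + 7 + 7 + 7 + 7 + 7 + 7 = 63 planks and still no wood has 8.
One more plank lands in a wood already at 7, so 64 draws are enough and 63 are not.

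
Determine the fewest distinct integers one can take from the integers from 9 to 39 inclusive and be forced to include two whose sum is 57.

21

Two chosen integers sum to 57 exactly when both halves of some pair {x, 57−x} with 18 ≤ x ≤ 57−x ≤ 39 are chosen — 11 such pairs.
The remaining 9 elements (those with no distinct partner in range) can never complete a 57-sum, so the worst case takes all of them and one from each pair: 9 + 11 = 20.
The 21st integer has to be the second member of some pair, so 20 + 1 = 21.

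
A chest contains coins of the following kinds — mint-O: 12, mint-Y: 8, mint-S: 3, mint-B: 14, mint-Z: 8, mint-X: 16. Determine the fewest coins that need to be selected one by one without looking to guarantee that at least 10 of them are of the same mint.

47

Pigeonhole: the 6 mints are the holes; the coins drawn are the pigeons.
To avoid 10 of any one mint, the worst case takes at most 9 of each mint, or every coin of a mint that has fewer than 9.
That gives 9 + 8 + 3 + 9 + 8 + 9 = 46 coins with no mint reaching 10.
The next coin forces some mint to 10, so 46 + 1 = 47.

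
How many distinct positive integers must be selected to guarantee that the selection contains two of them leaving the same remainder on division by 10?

By pigeonhole, the 10 residue classes mod 10 are the pigeonholes.
With 10 integers one could put 1 in each residue class and have no class reach 2.
The 11th integer pushes some class to 2, so 10·1 + 1 = 11.

11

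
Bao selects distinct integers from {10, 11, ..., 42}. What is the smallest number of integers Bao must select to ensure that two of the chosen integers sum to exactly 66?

25

Group the elements by complementary pair {x, 66−x}: {24,42}, {25,41}, {26,40}, …, giving 9 two-element pairs, the single value 33 (it cannot pair with itself since the integers are distinct), and 14 integers whose partner 66−x falls outside [10,42].
By pigeonhole, treating each of those 24 groups as a pigeonhole, one can pick one integer per group — 24 integers — with no two summing to 66.
The 25th integer lands in an occupied pair, forcing a sum of 66.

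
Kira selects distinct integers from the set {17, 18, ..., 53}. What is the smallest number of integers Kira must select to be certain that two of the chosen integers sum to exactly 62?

24

Group the elements by complementary pair {x, 62−x}: {17,45}, {18,44}, {19,43}, …, giving 14 two-element pairs, the single value 31 (it cannot pair with itself since the integers are distinct), and 8 integers whose partner 62−x falls outside [17,53].
Pigeonhole: treating each of those 23 groups as a pigeonhole, one can pick one integer per group — 23 integers — with no two summing to 62.
The 24th integer lands in an occupied pair, forcing a sum of 62.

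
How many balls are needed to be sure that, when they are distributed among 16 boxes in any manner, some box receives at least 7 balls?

With 96 balls one could put exactly 6 in each of the 16 boxes, and no box would reach 7.
One more ball must land in a box that already has 6, giving it 7.
So 16 × 6 + 1 = 97 balls are required.

97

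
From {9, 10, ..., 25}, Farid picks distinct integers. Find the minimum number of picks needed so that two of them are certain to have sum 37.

11

A set avoiding the sum 37 can contain at most one of each pair {x, 37−x}, plus the 3 elements whose complement lies outside the range.
The integers 9, …, 18 (10 of them) are such a set: any two sum to at least 9+10 = 19 and at most 17+18 = 35 < 37.
Any 11th integer completes one of the 7 pairs, so 11 choices force a sum of 37.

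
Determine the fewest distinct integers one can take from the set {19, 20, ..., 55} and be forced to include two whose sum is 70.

Group the elements by complementary pair {x, 70−x}: {19,51}, {20,50}, {21,49}, …, giving 16 two-element pairs, the single value 35 (it cannot pair with itself since the integers are distinct), and 4 integers whose partner 70−x falls outside [19,55].
Pigeonhole: treating each of those 21 groups as a pigeonhole, one can pick one integer per group — 21 integers — with no two summing to 70.
The 22nd integer lands in an occupied pair, forcing a sum of 70.

22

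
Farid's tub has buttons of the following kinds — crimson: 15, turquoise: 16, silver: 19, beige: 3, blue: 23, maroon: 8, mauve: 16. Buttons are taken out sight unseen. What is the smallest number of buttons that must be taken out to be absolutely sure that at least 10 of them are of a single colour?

By pigeonhole, put each drawn button into a box by colour. The largest draw with every box below 10 takes min(count, 9) from each colour; colours with fewer than 9 contribute all they have.
Σ min(cᵢ, 9) = 9 + 9 + 9 + 3 + 9 + 8 + 9 = 56.
Draw number 56 + 1 = 57 must push one box to 10.

57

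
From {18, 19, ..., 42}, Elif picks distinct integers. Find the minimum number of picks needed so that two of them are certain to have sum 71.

Two chosen integers sum to 71 exactly when both halves of some pair {x, 71−x} with 29 ≤ x ≤ 71−x ≤ 42 are chosen — 7 such pairs.
The remaining 11 elements (those with no distinct partner in range) can never complete a 71-sum, so the worst case takes all of them and one from each pair: 11 + 7 = 18.
The 19th integer has to be the second member of some pair, so 18 + 1 = 19.

19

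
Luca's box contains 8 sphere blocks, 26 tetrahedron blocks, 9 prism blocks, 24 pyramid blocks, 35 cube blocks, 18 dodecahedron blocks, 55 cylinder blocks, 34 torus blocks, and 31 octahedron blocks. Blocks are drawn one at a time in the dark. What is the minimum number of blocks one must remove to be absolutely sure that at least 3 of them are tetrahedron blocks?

217

In the worst case for collecting tetrahedron blocks, every non-tetrahedron block comes out first.
There are 8 + 9 + 24 + 35 + 18 + 55 + 34 + 31 = 214 non-tetrahedron blocks altogether.
After those, each further block must be tetrahedron, so 214 + 3 = 217 draws guarantee 3 tetrahedron blocks.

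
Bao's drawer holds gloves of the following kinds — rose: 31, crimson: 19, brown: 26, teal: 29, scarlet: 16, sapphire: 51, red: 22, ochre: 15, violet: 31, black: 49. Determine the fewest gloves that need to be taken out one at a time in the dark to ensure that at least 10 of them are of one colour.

91

An adversary could hand out at most 9 gloves per colour: 9 + 9 + 9 + 9 + 9 + 9 + 9 + 9 + 9 + 9 = 90 gloves and still no colour has 10.
By the pigeonhole principle, one more glove lands in a colour already at 9, so 91 draws are enough and 90 are not.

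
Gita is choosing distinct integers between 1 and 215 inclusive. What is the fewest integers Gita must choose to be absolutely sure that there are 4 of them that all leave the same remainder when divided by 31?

Pigeonhole: the 31 residue classes mod 31 are the pigeonholes.
With 93 integers one could put 3 in each residue class and have no class reach 4.
The 94th integer pushes some class to 4, so 31·3 + 1 = 94.

94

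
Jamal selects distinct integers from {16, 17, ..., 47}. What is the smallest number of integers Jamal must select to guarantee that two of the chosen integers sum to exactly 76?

Group the elements by complementary pair {x, 76−x}: {29,47}, {30,46}, {31,45}, …, giving 9 two-element pairs; the single value 38 (it cannot pair with itself since the integers are distinct); and 13 integers whose partner 76−x falls outside [16,47].
Treating each of those 23 groups as a pigeonhole, one can pick one integer per group — 23 integers — with no two summing to 76.
The 24th integer lands in an occupied pair, forcing a sum of 76.

24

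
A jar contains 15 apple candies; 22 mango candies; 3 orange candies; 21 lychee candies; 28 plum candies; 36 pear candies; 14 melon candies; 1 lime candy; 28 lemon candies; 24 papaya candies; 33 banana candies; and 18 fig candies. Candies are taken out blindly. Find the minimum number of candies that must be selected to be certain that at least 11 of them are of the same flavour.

105

Pigeonhole: the 12 flavours are the holes; the candies drawn are the pigeons.
To avoid 11 of any one flavour, the worst case takes at most 10 of each flavour, or every candy of a flavour that has fewer than 10.
That gives 10 + 10 + 3 + 10 + 10 + 10 + 10 + 1 + 10 + 10 + 10 + 10 = 104 candies with no flavour reaching 11.
The next candy forces some flavour to 11, so 104 + 1 = 105.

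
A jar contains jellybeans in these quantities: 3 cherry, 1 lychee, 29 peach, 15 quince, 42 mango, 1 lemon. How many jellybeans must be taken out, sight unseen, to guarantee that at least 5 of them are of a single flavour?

18

Put each drawn jellybean into a box by flavour. The largest draw with every box below 5 takes min(count, 4) from each flavour; flavours with fewer than 4 contribute all they have.
Σ min(cᵢ, 4) = 3 + 1 + 4 + 4 + 4 + 1 = 17.
Draw number 17 + 1 = 18 must push one box to 5.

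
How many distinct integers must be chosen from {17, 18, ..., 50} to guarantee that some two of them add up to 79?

Group the elements by complementary pair {x, 79−x}: {29,50}, {30,49}, {31,48}, …, giving 11 two-element pairs and 12 integers whose partner 79−x falls outside [17,50].
Treating each of those 23 groups as a pigeonhole, one can pick one integer per group — 23 integers — with no two summing to 79.
The 24th integer lands in an occupied pair, forcing a sum of 79.

24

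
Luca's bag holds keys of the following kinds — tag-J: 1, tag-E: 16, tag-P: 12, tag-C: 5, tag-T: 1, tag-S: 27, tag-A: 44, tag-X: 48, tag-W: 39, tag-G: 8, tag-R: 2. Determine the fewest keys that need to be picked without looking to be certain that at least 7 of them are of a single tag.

52

By pigeonhole, put each drawn key into a box by tag. The largest draw with every box below 7 takes min(count, 6) from each tag; tags with fewer than 6 contribute all they have.
Σ min(cᵢ, 6) = 1 + 6 + 6 + 5 + 1 + 6 + 6 + 6 + 6 + 6 + 2 = 51.
Draw number 51 + 1 = 52 must push one box to 7.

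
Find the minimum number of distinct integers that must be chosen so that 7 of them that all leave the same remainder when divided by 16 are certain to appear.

By the pigeonhole principle, the 16 residue classes mod 16 are the pigeonholes.
With 96 integers one could put 6 in each residue class and have no class reach 7.
The 97th integer pushes some class to 7, so 16·6 + 1 = 97.

97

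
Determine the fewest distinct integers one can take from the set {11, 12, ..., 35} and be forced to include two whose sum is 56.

Two chosen integers sum to 56 exactly when both halves of some pair {x, 56−x} with 21 ≤ x ≤ 56−x ≤ 35 are chosen — 7 such pairs.
The remaining 11 elements (those with no distinct partner in range) can never complete a 56-sum, so the worst case takes all of them and one from each pair: 11 + 7 = 18.
By pigeonhole, the 19th integer has to be the second member of some pair, so 18 + 1 = 19.

19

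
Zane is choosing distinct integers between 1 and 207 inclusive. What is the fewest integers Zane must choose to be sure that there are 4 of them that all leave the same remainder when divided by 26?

79

Pigeonhole: the 26 residue classes mod 26 are the pigeonholes.
With 78 integers one could put 3 in each residue class and have no class reach 4.
The 79th integer pushes some class to 4, so 26·3 + 1 = 79.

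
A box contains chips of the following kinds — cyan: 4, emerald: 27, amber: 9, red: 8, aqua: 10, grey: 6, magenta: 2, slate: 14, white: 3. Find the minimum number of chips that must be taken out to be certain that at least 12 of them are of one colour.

65

Pigeonhole: the 9 colours are the holes; the chips drawn are the pigeons.
To avoid 12 of any one colour, the worst case takes at most 11 of each colour, or every chip of a colour that has fewer than 11.
That gives 4 + 11 + 9 + 8 + 10 + 6 + 2 + 11 + 3 = 64 chips with no colour reaching 12.
The next chip forces some colour to 12, so 64 + 1 = 65.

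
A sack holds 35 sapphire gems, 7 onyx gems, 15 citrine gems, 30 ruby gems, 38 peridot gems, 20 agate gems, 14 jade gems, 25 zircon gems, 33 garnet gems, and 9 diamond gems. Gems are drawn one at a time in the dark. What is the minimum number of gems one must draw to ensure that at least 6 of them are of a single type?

51

An adversary could hand out at most 5 gems per type: 5 + 5 + 5 + 5 + 5 + 5 + 5 + 5 + 5 + 5 = 50 gems and still no type has 6.
One more gem lands in a type already at 5, so 51 draws are enough and 50 are not.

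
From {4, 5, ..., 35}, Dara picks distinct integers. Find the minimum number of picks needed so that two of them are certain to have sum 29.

Group the elements by complementary pair {x, 29−x}: {4,25}, {5,24}, {6,23}, …, giving 11 two-element pairs and 10 integers whose partner 29−x falls outside [4,35].
Treating each of those 21 groups as a pigeonhole, one can pick one integer per group — 21 integers — with no two summing to 29.
The 22nd integer lands in an occupied pair, forcing a sum of 29.

22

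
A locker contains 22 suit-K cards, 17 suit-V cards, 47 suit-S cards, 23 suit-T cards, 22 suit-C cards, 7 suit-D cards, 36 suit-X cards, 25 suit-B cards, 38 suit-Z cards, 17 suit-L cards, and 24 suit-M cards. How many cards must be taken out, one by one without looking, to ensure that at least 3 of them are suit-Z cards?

243

In the worst case for collecting suit-Z cards, every non-suit-Z card comes out first.
There are 22 + 17 + 47 + 23 + 22 + 7 + 36 + 25 + 17 + 24 = 240 non-suit-Z cards altogether.
After those, each further card must be suit-Z, so 240 + 3 = 243 draws guarantee 3 suit-Z cards.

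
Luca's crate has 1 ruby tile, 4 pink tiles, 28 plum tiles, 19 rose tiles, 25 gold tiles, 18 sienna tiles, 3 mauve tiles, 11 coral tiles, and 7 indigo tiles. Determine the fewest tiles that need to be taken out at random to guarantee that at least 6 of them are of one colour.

39

Put each drawn tile into a box by colour. The largest draw with every box below 6 takes min(count, 5) from each colour; colours with fewer than 5 contribute all they have.
Σ min(cᵢ, 5) = 1 + 4 + 5 + 5 + 5 + 5 + 3 + 5 + 5 = 38.
Draw number 38 + 1 = 39 must push one box to 6.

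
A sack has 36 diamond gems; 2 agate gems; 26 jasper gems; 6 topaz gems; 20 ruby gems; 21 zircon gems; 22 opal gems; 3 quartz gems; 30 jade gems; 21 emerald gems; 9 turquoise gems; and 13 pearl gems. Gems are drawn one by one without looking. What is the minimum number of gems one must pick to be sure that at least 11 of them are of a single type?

An adversary could hand out at most 10 gems per type (4 types run out sooner): 10 + 2 + 10 + 6 + 10 + 10 + 10 + 3 + 10 + 10 + 9 + 10 = 100 gems and still no type has 11.
By pigeonhole, one more gem lands in a type already at 10, so 101 draws are enough and 100 are not.

101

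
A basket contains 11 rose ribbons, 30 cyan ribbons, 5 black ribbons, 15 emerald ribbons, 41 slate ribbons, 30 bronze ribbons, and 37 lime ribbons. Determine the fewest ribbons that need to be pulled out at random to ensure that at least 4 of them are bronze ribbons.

In the worst case for collecting bronze ribbons, every non-bronze ribbon comes out first.
There are 11 + 30 + 5 + 15 + 41 + 37 = 139 non-bronze ribbons altogether.
After those, each further ribbon must be bronze, so 139 + 4 = 143 draws guarantee 4 bronze ribbons.

143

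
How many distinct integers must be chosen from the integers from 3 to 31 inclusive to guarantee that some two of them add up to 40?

A set avoiding the sum 40 can contain at most one of each pair {x, 40−x}, plus the 7 elements whose complement lies outside the range or equal to its own complement.
The integers 3, …, 20 (18 of them) are such a set: any two sum to at least 3+4 = 7 and at most 19+20 = 39 < 40.
By the pigeonhole principle, any 19th integer completes one of the 11 pairs, so 19 choices force a sum of 40.

19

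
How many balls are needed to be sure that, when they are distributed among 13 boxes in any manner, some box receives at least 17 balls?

With 208 balls one could put exactly 16 in each of the 13 boxes, and no box would reach 17.
By the pigeonhole principle, one more ball must land in a box that already has 16, giving it 17.
So 13 × 16 + 1 = 209 balls are required.

209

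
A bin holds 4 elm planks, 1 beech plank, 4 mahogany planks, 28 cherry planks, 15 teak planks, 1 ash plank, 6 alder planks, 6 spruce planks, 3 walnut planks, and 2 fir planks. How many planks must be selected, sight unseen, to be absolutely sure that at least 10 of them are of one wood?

46

An adversary could hand out at most 9 planks per wood (8 woods run out sooner): 4 + 1 + 4 + 9 + 9 + 1 + 6 + 6 + 3 + 2 = 45 planks and still no wood has 10.
One more plank lands in a wood already at 9, so 46 draws are enough and 45 are not.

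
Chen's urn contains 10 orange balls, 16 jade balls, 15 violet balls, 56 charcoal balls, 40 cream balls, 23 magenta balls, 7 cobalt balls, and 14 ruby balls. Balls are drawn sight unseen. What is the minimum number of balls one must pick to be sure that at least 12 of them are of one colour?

An adversary could hand out at most 11 balls per colour (orange, cobalt run out sooner): 10 + 11 + 11 + 11 + 11 + 11 + 7 + 11 = 83 balls and still no colour has 12.
Pigeonhole: one more ball lands in a colour already at 11, so 84 draws are enough and 83 are not.

84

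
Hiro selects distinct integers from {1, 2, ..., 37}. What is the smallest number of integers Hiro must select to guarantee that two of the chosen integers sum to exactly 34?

22

A set avoiding the sum 34 can contain at most one of each pair {x, 34−x}, plus the 5 elements whose complement lies outside the range or equal to its own complement.
The integers 17, …, 37 (21 of them) are such a set: any two sum to at least 17+18 = 35 > 34.
Pigeonhole: any 22nd integer completes one of the 16 pairs, so 22 choices force a sum of 34.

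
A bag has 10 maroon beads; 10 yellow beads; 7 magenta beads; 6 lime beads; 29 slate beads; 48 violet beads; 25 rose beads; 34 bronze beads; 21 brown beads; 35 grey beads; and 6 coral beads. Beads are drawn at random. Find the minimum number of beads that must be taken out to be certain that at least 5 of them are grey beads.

201

In the worst case for collecting grey beads, every non-grey bead comes out first.
There are 10 + 10 + 7 + 6 + 29 + 48 + 25 + 34 + 21 + 6 = 196 non-grey beads altogether.
After those, each further bead must be grey, so 196 + 5 = 201 draws guarantee 5 grey beads.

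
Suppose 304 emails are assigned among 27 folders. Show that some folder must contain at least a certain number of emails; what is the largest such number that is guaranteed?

12

By the pigeonhole principle, the 27 folders are the holes and the 304 emails are the pigeons.
If every folder held at most 11 emails, the total would be at most 27 × 11 = 297, which is less than 304.
So some folder holds at least ⌈304/27⌉ = 12 emails.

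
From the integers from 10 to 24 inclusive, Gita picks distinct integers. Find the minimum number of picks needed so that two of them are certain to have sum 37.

10

Two chosen integers sum to 37 exactly when both halves of some pair {x, 37−x} with 13 ≤ x ≤ 37−x ≤ 24 are chosen — 6 such pairs.
The remaining 3 elements (those with no distinct partner in range) can never complete a 37-sum, so the worst case takes all of them and one from each pair: 3 + 6 = 9.
The 10th integer has to be the second member of some pair, so 9 + 1 = 10.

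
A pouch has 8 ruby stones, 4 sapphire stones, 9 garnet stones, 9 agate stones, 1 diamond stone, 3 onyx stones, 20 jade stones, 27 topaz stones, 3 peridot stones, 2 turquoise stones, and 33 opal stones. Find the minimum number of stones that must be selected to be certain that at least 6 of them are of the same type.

The 11 types are the holes; the stones drawn are the pigeons.
To avoid 6 of any one type, the worst case takes at most 5 of each type, or every stone of a type that has fewer than 5.
That gives 5 + 4 + 5 + 5 + 1 + 3 + 5 + 5 + 3 + 2 + 5 = 43 stones with no type reaching 6.
The next stone forces some type to 6, so 43 + 1 = 44.

44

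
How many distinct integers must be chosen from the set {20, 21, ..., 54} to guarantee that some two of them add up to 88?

26

A set avoiding the sum 88 can contain at most one of each pair {x, 88−x}, plus the 15 elements whose complement lies outside the range or equal to its own complement.
The integers 20, …, 44 (25 of them) are such a set: any two sum to at least 20+21 = 41 and at most 43+44 = 87 < 88.
By pigeonhole, any 26th integer completes one of the 10 pairs, so 26 choices force a sum of 88.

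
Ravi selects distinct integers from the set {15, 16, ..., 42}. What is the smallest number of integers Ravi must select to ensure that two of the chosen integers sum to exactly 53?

17

A set avoiding the sum 53 can contain at most one of each pair {x, 53−x}, plus the 4 elements whose complement lies outside the range.
The integers 27, …, 42 (16 of them) are such a set: any two sum to at least 27+28 = 55 > 53.
Any 17th integer completes one of the 12 pairs, so 17 choices force a sum of 53.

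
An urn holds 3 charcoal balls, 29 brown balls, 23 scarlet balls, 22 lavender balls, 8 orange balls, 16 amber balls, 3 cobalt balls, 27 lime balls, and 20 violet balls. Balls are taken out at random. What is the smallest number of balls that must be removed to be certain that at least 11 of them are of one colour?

Pigeonhole: put each drawn ball into a box by colour. The largest draw with every box below 11 takes min(count, 10) from each colour; colours with fewer than 10 contribute all they have.
Σ min(cᵢ, 10) = 3 + 10 + 10 + 10 + 8 + 10 + 3 + 10 + 10 = 74.
Draw number 74 + 1 = 75 must push one box to 11.

75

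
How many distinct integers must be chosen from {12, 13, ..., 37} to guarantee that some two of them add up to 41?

Two chosen integers sum to 41 exactly when both halves of some pair {x, 41−x} with 12 ≤ x ≤ 41−x ≤ 29 are chosen — 9 such pairs.
The remaining 8 elements (those with no distinct partner in range) can never complete a 41-sum, so the worst case takes all of them and one from each pair: 8 + 9 = 17.
By pigeonhole, the 18th integer has to be the second member of some pair, so 17 + 1 = 18.

18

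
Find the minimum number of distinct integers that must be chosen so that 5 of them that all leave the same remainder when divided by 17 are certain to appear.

69

By pigeonhole, the 17 residue classes mod 17 are the pigeonholes.
With 68 integers one could put 4 in each residue class and have no class reach 5.
The 69th integer pushes some class to 5, so 17·4 + 1 = 69.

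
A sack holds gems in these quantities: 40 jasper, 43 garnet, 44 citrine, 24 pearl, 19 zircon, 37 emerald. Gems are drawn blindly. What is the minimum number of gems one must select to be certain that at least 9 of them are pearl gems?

In the worst case for collecting pearl gems, every non-pearl gem comes out first.
There are 40 + 43 + 44 + 19 + 37 = 183 non-pearl gems altogether.
After those, each further gem must be pearl, so 183 + 9 = 192 draws guarantee 9 pearl gems.

192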